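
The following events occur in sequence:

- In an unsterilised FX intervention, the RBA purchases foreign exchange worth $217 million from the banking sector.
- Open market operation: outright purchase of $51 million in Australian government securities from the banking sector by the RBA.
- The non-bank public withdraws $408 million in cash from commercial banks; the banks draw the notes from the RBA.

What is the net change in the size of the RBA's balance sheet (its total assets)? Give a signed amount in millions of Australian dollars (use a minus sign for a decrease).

FX purchase $217 million: an RBA asset is acquired → +$217M.
OMO purchase (from banks) $51 million: an RBA asset is acquired → +$51M.
Currency withdrawal $408 million: only the composition of liabilities changes → 0.
Net: 217 + 51 + 0 = +$268 million.

+$268 million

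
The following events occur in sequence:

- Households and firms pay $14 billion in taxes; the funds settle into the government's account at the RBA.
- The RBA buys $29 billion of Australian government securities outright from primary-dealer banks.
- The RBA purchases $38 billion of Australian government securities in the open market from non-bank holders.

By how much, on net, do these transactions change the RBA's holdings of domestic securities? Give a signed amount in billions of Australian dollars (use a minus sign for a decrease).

RBA balance sheet:
  Assets:      Securities +$67B
  Liabilities: Bank reserves +$53B, Government deposits +$14B
Commercial banking system:
  Assets:      Reserves at CB +$53B, Securities −$29B
  Liabilities: Checkable deposits +$24B
So the change in the RBA's holdings of domestic securities is +$67 billion.

+$67 billion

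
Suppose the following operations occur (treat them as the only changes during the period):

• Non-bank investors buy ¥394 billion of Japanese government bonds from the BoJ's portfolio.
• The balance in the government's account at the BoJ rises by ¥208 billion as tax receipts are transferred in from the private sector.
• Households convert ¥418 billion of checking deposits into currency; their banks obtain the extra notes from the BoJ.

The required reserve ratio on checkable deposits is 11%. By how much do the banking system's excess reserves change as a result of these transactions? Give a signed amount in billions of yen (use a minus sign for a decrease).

-¥907.8 billion

Asset sale (to non-banks) ¥394 billion: reserves −¥394B, deposits −¥394B.
Government account inflow ¥208 billion: reserves −¥208B, deposits −¥208B.
Currency withdrawal ¥418 billion: reserves −¥418B, deposits −¥418B.
Totals: Δreserves = −¥1020B, Δdeposits = −¥1020B.
Δrequired reserves = 11% × −¥1020B = −¥112.2B.
Δexcess reserves = Δreserves − Δrequired = −¥1020B − (−¥112.2B) = -¥907.8 billion.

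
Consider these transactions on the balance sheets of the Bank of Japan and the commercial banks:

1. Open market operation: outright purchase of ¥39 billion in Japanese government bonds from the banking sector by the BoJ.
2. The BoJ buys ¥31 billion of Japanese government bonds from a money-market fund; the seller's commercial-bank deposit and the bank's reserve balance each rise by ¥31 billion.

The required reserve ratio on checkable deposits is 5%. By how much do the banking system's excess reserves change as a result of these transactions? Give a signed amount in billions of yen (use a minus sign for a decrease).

OMO purchase (from banks) ¥39 billion: reserves +¥39B, deposits 0.
Asset purchase (from non-banks) ¥31 billion: reserves +¥31B, deposits +¥31B.
Totals: Δreserves = +¥70B, Δdeposits = +¥31B.
Δrequired reserves = 5% × +¥31B = +¥1.55B.
Δexcess reserves = Δreserves − Δrequired = +¥70B − (+¥1.55B) = +¥68.45 billion.

+¥68.45 billion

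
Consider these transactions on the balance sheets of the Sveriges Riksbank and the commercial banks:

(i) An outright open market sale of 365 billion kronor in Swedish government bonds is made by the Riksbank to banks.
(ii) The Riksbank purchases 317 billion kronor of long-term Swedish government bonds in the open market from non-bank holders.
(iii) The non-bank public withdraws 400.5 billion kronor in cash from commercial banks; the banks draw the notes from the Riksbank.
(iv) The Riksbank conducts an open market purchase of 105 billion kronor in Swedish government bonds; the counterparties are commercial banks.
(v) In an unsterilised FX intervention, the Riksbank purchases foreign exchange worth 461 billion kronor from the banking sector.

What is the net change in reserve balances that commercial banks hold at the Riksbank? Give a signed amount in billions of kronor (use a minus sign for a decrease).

+117.5 billion

Riksbank balance sheet:
  Assets:      Securities +57B, Foreign assets +461B
  Liabilities: Bank reserves +117.5B, Currency in circulation +400.5B
Commercial banking system:
  Assets:      Reserves at CB +117.5B, Securities +260B, Foreign assets −461B
  Liabilities: Checkable deposits −83.5B
So the change in reserve balances that commercial banks hold at the Riksbank is +117.5 billion.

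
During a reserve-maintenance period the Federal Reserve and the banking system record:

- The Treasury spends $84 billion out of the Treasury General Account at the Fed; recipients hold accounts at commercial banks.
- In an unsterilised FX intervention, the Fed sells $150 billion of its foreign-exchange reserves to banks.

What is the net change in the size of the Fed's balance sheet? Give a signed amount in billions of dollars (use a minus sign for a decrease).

-$150 billion

Fed balance sheet:
  Assets:      Foreign assets −$150B
  Liabilities: Bank reserves −$66B, Government deposits −$84B
Change in total Fed assets = -$150 billion.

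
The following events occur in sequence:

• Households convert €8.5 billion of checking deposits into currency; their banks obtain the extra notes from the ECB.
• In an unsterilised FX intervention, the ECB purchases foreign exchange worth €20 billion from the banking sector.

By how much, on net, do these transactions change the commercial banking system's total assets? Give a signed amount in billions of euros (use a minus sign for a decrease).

-€8.5 billion

Currency withdrawal €8.5 billion: bank balance sheets shrink → −€8.5B.
FX purchase €20 billion: just an asset swap on bank balance sheets → 0.
Net: −8.5 + 0 = -€8.5 billion.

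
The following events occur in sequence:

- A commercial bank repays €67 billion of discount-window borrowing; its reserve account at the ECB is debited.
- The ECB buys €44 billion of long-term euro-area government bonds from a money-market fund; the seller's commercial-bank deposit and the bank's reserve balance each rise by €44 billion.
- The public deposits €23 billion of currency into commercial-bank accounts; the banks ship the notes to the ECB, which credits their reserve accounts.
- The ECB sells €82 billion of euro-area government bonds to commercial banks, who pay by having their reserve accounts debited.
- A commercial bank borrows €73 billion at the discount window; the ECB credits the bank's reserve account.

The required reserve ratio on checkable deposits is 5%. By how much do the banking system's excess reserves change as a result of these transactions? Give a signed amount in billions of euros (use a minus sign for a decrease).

Discount-window repayment €67 billion: reserves −€67B, deposits 0.
Asset purchase (from non-banks) €44 billion: reserves +€44B, deposits +€44B.
Currency deposit €23 billion: reserves +€23B, deposits +€23B.
OMO sale (to banks) €82 billion: reserves −€82B, deposits 0.
Discount-window loan €73 billion: reserves +€73B, deposits 0.
Totals: Δreserves = −€9B, Δdeposits = +€67B.
Δrequired reserves = 5% × +€67B = +€3.35B.
Δexcess reserves = Δreserves − Δrequired = −€9B − (+€3.35B) = -€12.35 billion.

-€12.35 billion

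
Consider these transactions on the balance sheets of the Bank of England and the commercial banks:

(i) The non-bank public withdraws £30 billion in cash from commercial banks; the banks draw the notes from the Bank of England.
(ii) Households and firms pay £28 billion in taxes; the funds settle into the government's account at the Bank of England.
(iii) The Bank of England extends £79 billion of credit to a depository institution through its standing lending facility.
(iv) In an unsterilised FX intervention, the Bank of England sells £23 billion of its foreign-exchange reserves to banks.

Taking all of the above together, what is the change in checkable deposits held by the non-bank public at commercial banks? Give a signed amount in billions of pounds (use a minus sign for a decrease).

-£58 billion

Currency withdrawal £30 billion: non-bank counterparties' bank balances fall → −£30B.
Government account inflow £28 billion: non-bank counterparties' bank balances fall → −£28B.
Discount-window loan £79 billion: the counterparty is a bank, so public deposits are unchanged → 0.
FX sale £23 billion: the counterparty is a bank, so public deposits are unchanged → 0.
Net: −30 − 28 + 0 + 0 = -£58 billion.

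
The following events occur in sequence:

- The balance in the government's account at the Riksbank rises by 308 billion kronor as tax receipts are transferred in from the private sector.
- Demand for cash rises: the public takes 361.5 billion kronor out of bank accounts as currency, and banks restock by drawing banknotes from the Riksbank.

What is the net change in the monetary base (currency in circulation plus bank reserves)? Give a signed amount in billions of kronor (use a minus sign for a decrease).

-308 billion

Government account inflow 308 billion kronor: reserves shift to a non-base liability → −308B.
Currency withdrawal 361.5 billion kronor: just a shift between currency and reserves — both are base money → 0.
Net: −308 + 0 = -308 billion.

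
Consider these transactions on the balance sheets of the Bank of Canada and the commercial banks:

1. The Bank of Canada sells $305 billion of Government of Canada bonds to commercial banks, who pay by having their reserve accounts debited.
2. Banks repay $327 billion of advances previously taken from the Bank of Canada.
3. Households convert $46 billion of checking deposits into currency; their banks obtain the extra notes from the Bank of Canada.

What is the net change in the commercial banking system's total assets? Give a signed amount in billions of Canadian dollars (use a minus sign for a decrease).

-$373 billion

OMO sale (to banks) $305 billion: just an asset swap on bank balance sheets → 0.
Discount-window repayment $327 billion: bank balance sheets shrink → −$327B.
Currency withdrawal $46 billion: bank balance sheets shrink → −$46B.
Net: 0 − 327 − 46 = -$373 billion.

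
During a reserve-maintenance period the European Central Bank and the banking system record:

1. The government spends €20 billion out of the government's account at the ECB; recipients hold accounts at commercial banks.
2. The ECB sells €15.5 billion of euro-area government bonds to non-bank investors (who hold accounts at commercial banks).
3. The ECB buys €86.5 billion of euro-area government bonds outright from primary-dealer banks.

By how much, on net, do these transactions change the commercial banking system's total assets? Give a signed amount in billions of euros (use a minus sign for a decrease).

ECB balance sheet:
  Assets:      Securities +€71B
  Liabilities: Bank reserves +€91B, Government deposits −€20B
Commercial banking system:
  Assets:      Reserves at CB +€91B, Securities −€86.5B
  Liabilities: Checkable deposits +€4.5B
Change in total bank assets = +€4.5 billion.

+€4.5 billion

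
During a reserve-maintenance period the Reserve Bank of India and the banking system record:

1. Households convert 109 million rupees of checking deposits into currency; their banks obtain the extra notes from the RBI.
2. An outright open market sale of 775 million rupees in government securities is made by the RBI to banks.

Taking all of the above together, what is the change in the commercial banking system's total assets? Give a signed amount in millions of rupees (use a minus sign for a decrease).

Currency withdrawal 109 million rupees: bank balance sheets shrink → −109M.
OMO sale (to banks) 775 million rupees: just an asset swap on bank balance sheets → 0.
Net: −109 + 0 = -109 million.

-109 million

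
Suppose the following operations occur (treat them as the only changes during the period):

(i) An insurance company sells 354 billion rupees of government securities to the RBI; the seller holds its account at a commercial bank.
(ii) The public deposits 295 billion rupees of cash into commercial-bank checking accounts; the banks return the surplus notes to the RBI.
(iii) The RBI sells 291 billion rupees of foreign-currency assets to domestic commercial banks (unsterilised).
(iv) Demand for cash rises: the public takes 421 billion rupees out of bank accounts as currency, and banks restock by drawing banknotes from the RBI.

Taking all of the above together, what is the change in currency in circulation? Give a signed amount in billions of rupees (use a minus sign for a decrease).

Asset purchase (from non-banks) 354 billion rupees: no currency enters or leaves circulation → 0.
Currency deposit 295 billion rupees: notes return to the central bank → −295B.
FX sale 291 billion rupees: no currency enters or leaves circulation → 0.
Currency withdrawal 421 billion rupees: notes leave the central bank → +421B.
Net: 0 − 295 + 0 + 421 = +126 billion.

+126 billion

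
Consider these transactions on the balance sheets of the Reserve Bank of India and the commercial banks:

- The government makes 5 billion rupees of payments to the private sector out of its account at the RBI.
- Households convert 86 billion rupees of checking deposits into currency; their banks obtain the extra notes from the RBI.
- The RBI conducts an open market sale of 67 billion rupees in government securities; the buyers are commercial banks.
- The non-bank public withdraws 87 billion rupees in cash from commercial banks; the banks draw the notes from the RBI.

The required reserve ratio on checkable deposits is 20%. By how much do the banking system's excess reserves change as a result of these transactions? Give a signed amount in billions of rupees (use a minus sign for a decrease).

-201.4 billion

Government spending 5 billion rupees: reserves +5B, deposits +5B.
Currency withdrawal 86 billion rupees: reserves −86B, deposits −86B.
OMO sale (to banks) 67 billion rupees: reserves −67B, deposits 0.
Currency withdrawal 87 billion rupees: reserves −87B, deposits −87B.
Totals: Δreserves = −235B, Δdeposits = −168B.
Δrequired reserves = 20% × −168B = −33.6B.
Δexcess reserves = Δreserves − Δrequired = −235B − (−33.6B) = -201.4 billion.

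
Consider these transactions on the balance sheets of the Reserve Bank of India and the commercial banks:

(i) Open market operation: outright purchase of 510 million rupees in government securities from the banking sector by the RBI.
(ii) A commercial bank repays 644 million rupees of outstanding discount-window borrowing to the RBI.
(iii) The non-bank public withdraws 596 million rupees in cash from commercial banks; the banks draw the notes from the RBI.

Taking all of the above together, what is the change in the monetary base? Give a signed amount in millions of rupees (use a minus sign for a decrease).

-134 million

OMO purchase (from banks) 510 million rupees: RBI balance sheet expands → +510M.
Discount-window repayment 644 million rupees: RBI balance sheet contracts → −644M.
Currency withdrawal 596 million rupees: just a shift between currency and reserves — both are base money → 0.
Net: 510 − 644 + 0 = -134 million.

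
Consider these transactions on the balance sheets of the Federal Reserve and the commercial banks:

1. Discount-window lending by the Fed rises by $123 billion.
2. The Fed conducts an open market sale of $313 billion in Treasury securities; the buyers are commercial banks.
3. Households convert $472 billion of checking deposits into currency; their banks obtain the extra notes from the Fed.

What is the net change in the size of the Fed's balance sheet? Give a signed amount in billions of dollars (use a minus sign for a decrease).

Fed balance sheet:
  Assets:      Securities −$313B, Loans to banks +$123B
  Liabilities: Bank reserves −$662B, Currency in circulation +$472B
Commercial banking system:
  Assets:      Reserves at CB −$662B, Securities +$313B
  Liabilities: Checkable deposits −$472B, Borrowings from CB +$123B
Change in total Fed assets = -$190 billion.

-$190 billion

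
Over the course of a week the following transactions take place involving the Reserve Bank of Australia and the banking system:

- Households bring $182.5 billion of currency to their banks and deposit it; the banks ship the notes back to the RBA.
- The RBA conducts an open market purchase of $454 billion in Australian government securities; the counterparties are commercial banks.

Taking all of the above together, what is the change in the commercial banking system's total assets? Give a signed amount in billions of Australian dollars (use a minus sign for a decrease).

+$182.5 billion

Currency deposit $182.5 billion: bank balance sheets expand → +$182.5B.
OMO purchase (from banks) $454 billion: just an asset swap on bank balance sheets → 0.
Net: 182.5 + 0 = +$182.5 billion.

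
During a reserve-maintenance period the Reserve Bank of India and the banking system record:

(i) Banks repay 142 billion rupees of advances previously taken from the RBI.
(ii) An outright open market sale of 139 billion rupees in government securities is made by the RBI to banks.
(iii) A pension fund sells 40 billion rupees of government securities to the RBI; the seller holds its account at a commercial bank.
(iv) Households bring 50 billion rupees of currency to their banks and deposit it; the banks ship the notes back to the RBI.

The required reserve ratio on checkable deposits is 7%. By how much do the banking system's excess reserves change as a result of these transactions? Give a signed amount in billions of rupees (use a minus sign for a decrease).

Discount-window repayment 142 billion rupees: reserves −142B, deposits 0.
OMO sale (to banks) 139 billion rupees: reserves −139B, deposits 0.
Asset purchase (from non-banks) 40 billion rupees: reserves +40B, deposits +40B.
Currency deposit 50 billion rupees: reserves +50B, deposits +50B.
Totals: Δreserves = −191B, Δdeposits = +90B.
Δrequired reserves = 7% × +90B = +6.3B.
Δexcess reserves = Δreserves − Δrequired = −191B − (+6.3B) = -197.3 billion.

-197.3 billion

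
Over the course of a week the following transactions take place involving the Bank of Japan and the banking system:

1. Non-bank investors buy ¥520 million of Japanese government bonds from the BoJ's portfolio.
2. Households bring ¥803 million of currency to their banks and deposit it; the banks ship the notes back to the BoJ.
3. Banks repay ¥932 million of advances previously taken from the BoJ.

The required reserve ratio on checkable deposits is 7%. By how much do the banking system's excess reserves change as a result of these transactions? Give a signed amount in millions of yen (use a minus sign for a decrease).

-¥668.81 million

Asset sale (to non-banks) ¥520 million: reserves −¥520M, deposits −¥520M.
Currency deposit ¥803 million: reserves +¥803M, deposits +¥803M.
Discount-window repayment ¥932 million: reserves −¥932M, deposits 0.
Totals: Δreserves = −¥649M, Δdeposits = +¥283M.
Δrequired reserves = 7% × +¥283M = +¥19.81M.
Δexcess reserves = Δreserves − Δrequired = −¥649M − (+¥19.81M) = -¥668.81 million.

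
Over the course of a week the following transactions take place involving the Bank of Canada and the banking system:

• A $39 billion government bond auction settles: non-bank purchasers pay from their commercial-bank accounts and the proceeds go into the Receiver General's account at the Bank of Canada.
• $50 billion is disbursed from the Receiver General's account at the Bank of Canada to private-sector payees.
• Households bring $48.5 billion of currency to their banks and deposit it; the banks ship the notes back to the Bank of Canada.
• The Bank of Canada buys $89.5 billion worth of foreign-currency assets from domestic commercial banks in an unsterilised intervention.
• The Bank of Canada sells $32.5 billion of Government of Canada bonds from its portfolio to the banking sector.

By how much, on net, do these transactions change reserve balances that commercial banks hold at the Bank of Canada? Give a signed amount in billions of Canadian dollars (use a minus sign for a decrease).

Government account inflow $39 billion: funds move from bank reserves into the government account → −$39B.
Government spending $50 billion: government payments flow into bank reserve accounts → +$50B.
Currency deposit $48.5 billion: returned notes are swapped for reserve credit → +$48.5B.
FX purchase $89.5 billion: the Bank of Canada pays by crediting reserve accounts → +$89.5B.
OMO sale (to banks) $32.5 billion: the buying banks pay out of their reserve balances → −$32.5B.
Net: −39 + 50 + 48.5 + 89.5 − 32.5 = +$116.5 billion.

+$116.5 billion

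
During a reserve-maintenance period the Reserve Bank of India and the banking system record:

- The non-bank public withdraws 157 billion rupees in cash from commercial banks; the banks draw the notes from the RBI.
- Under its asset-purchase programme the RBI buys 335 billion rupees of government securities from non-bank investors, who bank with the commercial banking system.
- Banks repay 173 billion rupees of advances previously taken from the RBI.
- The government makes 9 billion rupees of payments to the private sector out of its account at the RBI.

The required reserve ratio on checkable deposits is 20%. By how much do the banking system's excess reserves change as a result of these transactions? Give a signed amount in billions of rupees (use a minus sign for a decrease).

Currency withdrawal 157 billion rupees: reserves −157B, deposits −157B.
Asset purchase (from non-banks) 335 billion rupees: reserves +335B, deposits +335B.
Discount-window repayment 173 billion rupees: reserves −173B, deposits 0.
Government spending 9 billion rupees: reserves +9B, deposits +9B.
Totals: Δreserves = +14B, Δdeposits = +187B.
Δrequired reserves = 20% × +187B = +37.4B.
Δexcess reserves = Δreserves − Δrequired = +14B − (+37.4B) = -23.4 billion.

-23.4 billion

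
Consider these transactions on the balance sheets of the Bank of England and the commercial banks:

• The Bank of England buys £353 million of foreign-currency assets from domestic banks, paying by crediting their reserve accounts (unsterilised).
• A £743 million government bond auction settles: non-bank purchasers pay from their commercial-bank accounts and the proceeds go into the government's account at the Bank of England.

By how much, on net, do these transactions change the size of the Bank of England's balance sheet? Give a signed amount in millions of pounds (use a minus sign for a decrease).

+£353 million

FX purchase £353 million: a Bank of England asset is acquired → +£353M.
Government account inflow £743 million: only the composition of liabilities changes → 0.
Net: 353 + 0 = +£353 million.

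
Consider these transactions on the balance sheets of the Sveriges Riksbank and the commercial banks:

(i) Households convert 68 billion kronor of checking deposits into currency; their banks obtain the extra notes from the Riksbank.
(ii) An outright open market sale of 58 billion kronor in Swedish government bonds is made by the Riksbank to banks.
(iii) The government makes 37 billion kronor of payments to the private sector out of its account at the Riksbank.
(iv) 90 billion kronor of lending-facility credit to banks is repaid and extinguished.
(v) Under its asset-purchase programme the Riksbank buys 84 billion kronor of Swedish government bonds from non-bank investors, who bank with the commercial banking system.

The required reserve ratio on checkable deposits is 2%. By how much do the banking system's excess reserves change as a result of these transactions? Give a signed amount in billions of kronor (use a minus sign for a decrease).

-96.06 billion

Currency withdrawal 68 billion kronor: reserves −68B, deposits −68B.
OMO sale (to banks) 58 billion kronor: reserves −58B, deposits 0.
Government spending 37 billion kronor: reserves +37B, deposits +37B.
Discount-window repayment 90 billion kronor: reserves −90B, deposits 0.
Asset purchase (from non-banks) 84 billion kronor: reserves +84B, deposits +84B.
Totals: Δreserves = −95B, Δdeposits = +53B.
Δrequired reserves = 2% × +53B = +1.06B.
Δexcess reserves = Δreserves − Δrequired = −95B − (+1.06B) = -96.06 billion.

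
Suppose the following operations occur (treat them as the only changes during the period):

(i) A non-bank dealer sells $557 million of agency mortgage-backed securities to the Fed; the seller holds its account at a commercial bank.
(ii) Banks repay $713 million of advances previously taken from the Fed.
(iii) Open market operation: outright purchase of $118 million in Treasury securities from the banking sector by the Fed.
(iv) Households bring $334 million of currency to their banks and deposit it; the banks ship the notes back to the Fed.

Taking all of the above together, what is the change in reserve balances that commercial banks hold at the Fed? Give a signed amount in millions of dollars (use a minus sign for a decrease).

Asset purchase (from non-banks) $557 million: the Fed pays by crediting reserve accounts → +$557M.
Discount-window repayment $713 million: repayment is debited from reserves → −$713M.
OMO purchase (from banks) $118 million: the Fed pays by crediting reserve accounts → +$118M.
Currency deposit $334 million: returned notes are swapped for reserve credit → +$334M.
Net: 557 − 713 + 118 + 334 = +$296 million.

+$296 million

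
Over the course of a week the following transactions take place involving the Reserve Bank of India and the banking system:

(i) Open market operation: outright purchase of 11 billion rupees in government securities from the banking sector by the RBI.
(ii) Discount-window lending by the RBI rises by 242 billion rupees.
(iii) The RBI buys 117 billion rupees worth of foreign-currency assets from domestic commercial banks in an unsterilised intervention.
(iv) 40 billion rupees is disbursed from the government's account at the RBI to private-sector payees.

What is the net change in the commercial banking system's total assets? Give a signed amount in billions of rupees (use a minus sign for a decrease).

RBI balance sheet:
  Assets:      Securities +11B, Loans to banks +242B, Foreign assets +117B
  Liabilities: Bank reserves +410B, Government deposits −40B
Commercial banking system:
  Assets:      Reserves at CB +410B, Securities −11B, Foreign assets −117B
  Liabilities: Checkable deposits +40B, Borrowings from CB +242B
Change in total bank assets = +282 billion.

+282 billion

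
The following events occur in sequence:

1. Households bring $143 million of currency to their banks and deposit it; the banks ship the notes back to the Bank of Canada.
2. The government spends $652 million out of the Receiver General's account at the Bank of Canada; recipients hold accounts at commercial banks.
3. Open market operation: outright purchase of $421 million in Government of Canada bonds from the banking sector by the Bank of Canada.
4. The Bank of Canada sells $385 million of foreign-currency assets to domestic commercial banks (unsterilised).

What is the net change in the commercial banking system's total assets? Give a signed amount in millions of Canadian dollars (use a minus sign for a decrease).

Bank of Canada balance sheet:
  Assets:      Securities +$421M, Foreign assets −$385M
  Liabilities: Bank reserves +$831M, Currency in circulation −$143M, Government deposits −$652M
Commercial banking system:
  Assets:      Reserves at CB +$831M, Securities −$421M, Foreign assets +$385M
  Liabilities: Checkable deposits +$795M
Change in total bank assets = +$795 million.

+$795 million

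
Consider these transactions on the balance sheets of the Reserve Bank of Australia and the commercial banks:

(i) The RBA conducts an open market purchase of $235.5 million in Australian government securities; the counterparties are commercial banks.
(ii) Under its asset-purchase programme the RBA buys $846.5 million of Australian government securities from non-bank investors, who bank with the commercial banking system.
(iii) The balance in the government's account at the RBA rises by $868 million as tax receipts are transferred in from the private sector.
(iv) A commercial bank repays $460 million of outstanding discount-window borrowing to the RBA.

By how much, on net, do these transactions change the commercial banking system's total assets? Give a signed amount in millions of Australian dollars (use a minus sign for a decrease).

-$481.5 million

RBA balance sheet:
  Assets:      Securities +$1082M, Loans to banks −$460M
  Liabilities: Bank reserves −$246M, Government deposits +$868M
Commercial banking system:
  Assets:      Reserves at CB −$246M, Securities −$235.5M
  Liabilities: Checkable deposits −$21.5M, Borrowings from CB −$460M
Change in total bank assets = -$481.5 million.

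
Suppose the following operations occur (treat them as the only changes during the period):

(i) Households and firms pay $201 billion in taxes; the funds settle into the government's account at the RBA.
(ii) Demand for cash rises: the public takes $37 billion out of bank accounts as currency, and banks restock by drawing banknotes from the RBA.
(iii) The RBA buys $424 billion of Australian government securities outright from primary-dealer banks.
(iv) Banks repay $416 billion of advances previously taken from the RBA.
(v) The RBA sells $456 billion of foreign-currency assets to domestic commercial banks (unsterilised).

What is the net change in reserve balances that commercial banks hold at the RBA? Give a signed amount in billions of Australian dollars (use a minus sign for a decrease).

RBA balance sheet:
  Assets:      Securities +$424B, Loans to banks −$416B, Foreign assets −$456B
  Liabilities: Bank reserves −$686B, Currency in circulation +$37B, Government deposits +$201B
So the change in reserve balances that commercial banks hold at the RBA is -$686 billion.

-$686 billion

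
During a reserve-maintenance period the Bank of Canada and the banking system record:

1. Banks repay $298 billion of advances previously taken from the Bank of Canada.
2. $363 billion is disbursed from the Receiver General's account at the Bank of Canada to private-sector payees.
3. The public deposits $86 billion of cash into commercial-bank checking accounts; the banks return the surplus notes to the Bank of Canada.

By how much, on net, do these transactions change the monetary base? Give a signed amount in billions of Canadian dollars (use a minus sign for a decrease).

+$65 billion

Discount-window repayment $298 billion: Bank of Canada balance sheet contracts → −$298B.
Government spending $363 billion: a non-base liability converts back to reserves → +$363B.
Currency deposit $86 billion: just a shift between currency and reserves — both are base money → 0.
Net: −298 + 363 + 0 = +$65 billion.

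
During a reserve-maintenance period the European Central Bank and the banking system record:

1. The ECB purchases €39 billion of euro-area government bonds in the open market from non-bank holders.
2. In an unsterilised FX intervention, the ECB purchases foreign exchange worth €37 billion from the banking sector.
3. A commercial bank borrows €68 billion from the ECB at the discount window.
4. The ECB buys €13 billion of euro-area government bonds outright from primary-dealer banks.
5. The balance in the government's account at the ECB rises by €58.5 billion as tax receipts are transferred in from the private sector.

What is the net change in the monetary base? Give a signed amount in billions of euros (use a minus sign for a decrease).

+€98.5 billion

ECB balance sheet:
  Assets:      Securities +€52B, Loans to banks +€68B, Foreign assets +€37B
  Liabilities: Bank reserves +€98.5B, Government deposits +€58.5B
Monetary base = currency + reserves: 0 + (+€98.5B) = +€98.5 billion.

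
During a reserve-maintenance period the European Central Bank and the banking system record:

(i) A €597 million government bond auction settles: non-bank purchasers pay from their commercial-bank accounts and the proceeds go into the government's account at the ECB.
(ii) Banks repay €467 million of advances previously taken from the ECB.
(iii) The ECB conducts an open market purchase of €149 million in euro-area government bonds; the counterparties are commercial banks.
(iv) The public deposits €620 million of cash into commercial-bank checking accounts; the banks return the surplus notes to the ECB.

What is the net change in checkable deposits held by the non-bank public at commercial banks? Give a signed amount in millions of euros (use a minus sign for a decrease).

Government account inflow €597 million: non-bank counterparties' bank balances fall → −€597M.
Discount-window repayment €467 million: the counterparty is a bank, so public deposits are unchanged → 0.
OMO purchase (from banks) €149 million: the counterparty is a bank, so public deposits are unchanged → 0.
Currency deposit €620 million: non-bank counterparties' bank balances rise → +€620M.
Net: −597 + 0 + 0 + 620 = +€23 million.

+€23 million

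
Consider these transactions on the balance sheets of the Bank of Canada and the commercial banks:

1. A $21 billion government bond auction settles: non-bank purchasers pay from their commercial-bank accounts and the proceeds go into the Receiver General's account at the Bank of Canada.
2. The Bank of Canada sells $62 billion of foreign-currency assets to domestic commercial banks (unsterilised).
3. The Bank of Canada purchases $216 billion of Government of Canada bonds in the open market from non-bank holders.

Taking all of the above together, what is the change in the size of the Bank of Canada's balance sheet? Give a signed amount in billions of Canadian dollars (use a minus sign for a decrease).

+$154 billion

Government account inflow $21 billion: only the composition of liabilities changes → 0.
FX sale $62 billion: a Bank of Canada asset is shed → −$62B.
Asset purchase (from non-banks) $216 billion: a Bank of Canada asset is acquired → +$216B.
Net: 0 − 62 + 216 = +$154 billion.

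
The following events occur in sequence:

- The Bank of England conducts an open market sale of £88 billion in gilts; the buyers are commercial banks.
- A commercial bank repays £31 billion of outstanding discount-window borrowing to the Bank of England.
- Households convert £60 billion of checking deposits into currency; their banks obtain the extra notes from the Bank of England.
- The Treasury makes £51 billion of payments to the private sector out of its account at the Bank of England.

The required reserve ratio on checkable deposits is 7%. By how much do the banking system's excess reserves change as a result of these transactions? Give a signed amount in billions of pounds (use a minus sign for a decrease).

-£127.37 billion

OMO sale (to banks) £88 billion: reserves −£88B, deposits 0.
Discount-window repayment £31 billion: reserves −£31B, deposits 0.
Currency withdrawal £60 billion: reserves −£60B, deposits −£60B.
Government spending £51 billion: reserves +£51B, deposits +£51B.
Totals: Δreserves = −£128B, Δdeposits = −£9B.
Δrequired reserves = 7% × −£9B = −£0.63B.
Δexcess reserves = Δreserves − Δrequired = −£128B − (−£0.63B) = -£127.37 billion.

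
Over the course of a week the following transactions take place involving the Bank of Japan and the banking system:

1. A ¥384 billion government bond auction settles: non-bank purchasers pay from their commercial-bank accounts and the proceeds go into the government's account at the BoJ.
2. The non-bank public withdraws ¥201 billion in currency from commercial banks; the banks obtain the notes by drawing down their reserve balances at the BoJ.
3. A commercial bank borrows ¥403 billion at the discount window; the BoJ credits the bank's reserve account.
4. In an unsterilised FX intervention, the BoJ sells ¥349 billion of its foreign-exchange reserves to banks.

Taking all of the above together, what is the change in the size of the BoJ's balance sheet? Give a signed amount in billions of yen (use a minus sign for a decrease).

+¥54 billion

Government account inflow ¥384 billion: only the composition of liabilities changes → 0.
Currency withdrawal ¥201 billion: only the composition of liabilities changes → 0.
Discount-window loan ¥403 billion: a BoJ asset is acquired → +¥403B.
FX sale ¥349 billion: a BoJ asset is shed → −¥349B.
Net: 0 + 0 + 403 − 349 = +¥54 billion.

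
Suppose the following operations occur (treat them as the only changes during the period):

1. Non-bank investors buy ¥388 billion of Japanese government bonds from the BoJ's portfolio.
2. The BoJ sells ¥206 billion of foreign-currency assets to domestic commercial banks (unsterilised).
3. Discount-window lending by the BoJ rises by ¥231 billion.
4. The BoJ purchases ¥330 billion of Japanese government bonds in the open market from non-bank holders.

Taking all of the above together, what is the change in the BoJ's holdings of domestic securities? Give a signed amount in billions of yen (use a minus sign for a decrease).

BoJ balance sheet:
  Assets:      Securities −¥58B, Loans to banks +¥231B, Foreign assets −¥206B
  Liabilities: Bank reserves −¥33B
Commercial banking system:
  Assets:      Reserves at CB −¥33B, Foreign assets +¥206B
  Liabilities: Checkable deposits −¥58B, Borrowings from CB +¥231B
So the change in the BoJ's holdings of domestic securities is -¥58 billion.

-¥58 billion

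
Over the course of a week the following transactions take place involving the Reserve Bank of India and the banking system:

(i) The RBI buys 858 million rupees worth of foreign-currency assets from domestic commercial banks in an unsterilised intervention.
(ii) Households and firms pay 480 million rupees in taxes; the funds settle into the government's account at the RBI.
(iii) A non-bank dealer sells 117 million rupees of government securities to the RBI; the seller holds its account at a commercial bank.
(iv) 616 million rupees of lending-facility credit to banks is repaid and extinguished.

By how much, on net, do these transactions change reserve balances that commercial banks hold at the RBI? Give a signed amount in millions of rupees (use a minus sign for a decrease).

-121 million

FX purchase 858 million rupees: the RBI pays by crediting reserve accounts → +858M.
Government account inflow 480 million rupees: funds move from bank reserves into the government account → −480M.
Asset purchase (from non-banks) 117 million rupees: the RBI pays by crediting reserve accounts → +117M.
Discount-window repayment 616 million rupees: repayment is debited from reserves → −616M.
Net: 858 − 480 + 117 − 616 = -121 million.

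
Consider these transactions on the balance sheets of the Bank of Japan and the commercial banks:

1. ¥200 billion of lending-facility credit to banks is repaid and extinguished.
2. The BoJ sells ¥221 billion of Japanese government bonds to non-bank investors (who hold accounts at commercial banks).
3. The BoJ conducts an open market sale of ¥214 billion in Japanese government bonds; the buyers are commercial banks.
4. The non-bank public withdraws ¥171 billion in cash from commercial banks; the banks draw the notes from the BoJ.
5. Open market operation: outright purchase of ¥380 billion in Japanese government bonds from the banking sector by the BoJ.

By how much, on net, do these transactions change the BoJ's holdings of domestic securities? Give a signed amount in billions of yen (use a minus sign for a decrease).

-¥55 billion

BoJ balance sheet:
  Assets:      Securities −¥55B, Loans to banks −¥200B
  Liabilities: Bank reserves −¥426B, Currency in circulation +¥171B
So the change in the BoJ's holdings of domestic securities is -¥55 billion.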